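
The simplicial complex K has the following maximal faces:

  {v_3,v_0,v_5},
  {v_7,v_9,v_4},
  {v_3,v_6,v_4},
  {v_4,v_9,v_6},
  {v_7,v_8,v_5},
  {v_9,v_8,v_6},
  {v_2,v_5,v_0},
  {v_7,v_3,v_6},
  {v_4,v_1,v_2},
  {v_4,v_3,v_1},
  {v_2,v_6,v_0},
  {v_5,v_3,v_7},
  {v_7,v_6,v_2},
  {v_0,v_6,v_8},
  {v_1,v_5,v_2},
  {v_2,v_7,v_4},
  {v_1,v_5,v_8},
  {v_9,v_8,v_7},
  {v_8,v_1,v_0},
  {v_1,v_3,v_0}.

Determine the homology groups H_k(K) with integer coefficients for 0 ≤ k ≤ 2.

Take the total order v_0 < v_1 < v_2 < v_3 < v_4 < v_5 < v_6 < v_7 < v_8 < v_9 on the vertex set. Then K (dimension 2) consists of the simplices:

  0-simplices (10): [v_0], [v_1], [v_2], [v_3], [v_4], [v_5], [v_6], [v_7], [v_8], [v_9]
  1-simplices (30): (30 of them)
  2-simplices (20): (20 of them)

Hence C_0 ≅ Z^10, C_1 ≅ Z^30, C_2 ≅ Z^20.

Boundary ∂_1: C_1 → C_0 sends each edge [p,q] (with p < q) to q − p.
This gives a 10×30 integer matrix of rank 9; reducing to Smith normal form yields diagonal entries (1,1,1,1,1,1,1,1,1).

Boundary ∂_2: C_2 → C_1 acts by ∂[p,q,r] = [q,r] − [p,r] + [p,q]. For instance
  ∂[v_1,v_3,v_4] = [v_3,v_4] − [v_1,v_4] + [v_1,v_3],
  ∂[v_1,v_2,v_5] = [v_2,v_5] − [v_1,v_5] + [v_1,v_2].
The 30×20 boundary matrix has rank 20 and Smith normal form diag(1,1,1,1,1,1,1,1,1,1,1,1,1,1,1,1,1,1,1,2).

Reading off H_k = ker ∂_k / im ∂_{k+1}:

  H_0: rank C_0 − rank ∂_1 = 10 − 9 = 1, and the invariant factors of ∂_1 are all 1, so H_0 = Z.
  H_1: rank ker ∂_1 − rank ∂_2 = (30 − 9) − 20 = 1, and ∂_2 has invariant factor 2 > 1, so H_1 = Z × Z/2.
  H_2: rank ker ∂_2 − rank ∂_3 = (20 − 20) − 0 = 0, and there is no ∂_3, so H_2 = 0.

As a check, the Euler characteristic is 10 − 30 + 20 = 0, which agrees with 1 − 1 + 0 = 0.

H_0 = Z,  H_1 = Z × Z/2,  H_2 = 0.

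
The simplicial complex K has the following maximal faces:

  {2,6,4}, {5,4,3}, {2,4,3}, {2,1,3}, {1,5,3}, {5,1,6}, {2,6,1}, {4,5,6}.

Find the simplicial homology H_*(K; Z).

Fix the vertex order 1 < 2 < 3 < 4 < 5 < 6 and write every simplex with vertices in increasing order. Then dim K = 2 and the simplices of K are:

  0-simplices (6): [1], [2], [3], [4], [5], [6]
  1-simplices (12): [1,2], [1,3], [1,5], [1,6], [2,3], [2,4], [2,6], [3,4], [3,5], [4,5], [4,6], [5,6]
  2-simplices (8): [1,2,3], [1,2,6], [1,3,5], [1,5,6], [2,3,4], [2,4,6], [3,4,5], [4,5,6]

giving chain groups C_0 ≅ Z^6, C_1 ≅ Z^12, C_2 ≅ Z^8.

The boundary map ∂_1: C_1 → C_0 sends each edge [p,q] (with p < q) to q − p. For instance
  ∂[3,5] = [5] − [3].
This gives a 6×12 integer matrix of rank 5; reducing to Smith normal form yields diagonal entries (1,1,1,1,1).

The boundary map ∂_2: C_2 → C_1 sends each 2-simplex [p,q,r] to [q,r] − [p,r] + [p,q]. For instance
  ∂[2,4,6] = [4,6] − [2,6] + [2,4],
  ∂[3,4,5] = [4,5] − [3,5] + [3,4].
As a 12×8 matrix over Z this has rank 7, with invariant factors (1,1,1,1,1,1,1).

Computing H_k = (kernel of ∂_k) / (image of ∂_{k+1}):

  H_0: rank C_0 − rank ∂_1 = 6 − 5 = 1, and the invariant factors of ∂_1 are all 1, so H_0 = Z.
  H_1: rank ker ∂_1 − rank ∂_2 = (12 − 5) − 7 = 0, and the invariant factors of ∂_2 are all 1, so H_1 = 0.
  H_2: rank ker ∂_2 − rank ∂_3 = (8 − 7) − 0 = 1, and there is no ∂_3, so H_2 = Z.

As a check, the Euler characteristic is 6 − 12 + 8 = 2, which agrees with 1 − 0 + 1 = 2.

H_0 ≅ Z,  H_1 = 0,  H_2 ≅ Z.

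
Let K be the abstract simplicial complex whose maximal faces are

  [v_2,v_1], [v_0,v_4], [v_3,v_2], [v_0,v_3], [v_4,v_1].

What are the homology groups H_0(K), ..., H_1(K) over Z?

H_0 ≅ Z,  H_1 ≅ Z.

K has 5 vertices, 5 edges.
rank ∂_0 = 0, rank ∂_1 = 4 ⇒ b_0 = 5 − 0 − 4 = 1; all invariant factors of ∂_1 are 1 so no torsion. So H_0 ≅ Z.
rank ∂_1 = 4, rank ∂_2 = 0 ⇒ b_1 = 5 − 4 − 0 = 1. So H_1 ≅ Z.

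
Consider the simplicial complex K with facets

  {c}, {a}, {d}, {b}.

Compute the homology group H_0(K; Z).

We work with the vertex ordering a < b < c < d. The simplices of K, each written with vertices in increasing order, are:

  0-simplices (4): a, b, c, d

so the chain groups are C_0 ≅ Z^4.

Reading off H_k = ker ∂_k / im ∂_{k+1}:

  H_0: rank C_0 − rank ∂_1 = 4 − 0 = 4, and there is no ∂_1, so H_0 ≅ Z^4.

(K is a triangulation of a set of 4 points.)

H_0 = Z^4.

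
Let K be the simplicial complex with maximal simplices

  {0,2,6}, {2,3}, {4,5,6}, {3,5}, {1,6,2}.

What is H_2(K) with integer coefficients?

K has 7 vertices, 10 edges, 3 triangles.
rank ∂_2 = 3, rank ∂_3 = 0 ⇒ b_2 = 3 − 3 − 0 = 0. So H_2 = 0.

H_2 = 0.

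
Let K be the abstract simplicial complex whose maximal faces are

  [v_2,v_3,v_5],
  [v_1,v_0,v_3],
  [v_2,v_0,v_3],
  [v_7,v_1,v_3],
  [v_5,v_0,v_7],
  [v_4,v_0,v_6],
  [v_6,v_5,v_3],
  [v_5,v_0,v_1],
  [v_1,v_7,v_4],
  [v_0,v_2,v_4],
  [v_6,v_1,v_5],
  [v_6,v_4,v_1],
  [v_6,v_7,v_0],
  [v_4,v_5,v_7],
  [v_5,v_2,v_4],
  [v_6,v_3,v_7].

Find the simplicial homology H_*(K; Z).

H_0 = Z,  H_1 = Z^2,  H_2 = Z.

Fix the vertex order v_0 < v_1 < v_2 < v_3 < v_4 < v_5 < v_6 < v_7 and write every simplex with vertices in increasing order. Then dim K = 2 and the simplices of K are:

  0-simplices (8): [v_0], [v_1], [v_2], [v_3], [v_4], [v_5], [v_6], [v_7]
  1-simplices (24): (24 of them)
  2-simplices (16): (16 of them)

so the chain groups are C_0 ≅ Z^8, C_1 ≅ Z^24, C_2 ≅ Z^16.

Boundary ∂_1: C_1 → C_0 maps an edge to its endpoints' difference, ∂[p,q] = q − p. For instance
  ∂[v_4,v_7] = [v_7] − [v_4].
The resulting 8×24 matrix has rank 7, and its Smith normal form has invariant factors (1,1,1,1,1,1,1).

Boundary ∂_2: C_2 → C_1 sends each 2-simplex [p,q,r] to [q,r] − [p,r] + [p,q]. For instance
  ∂[v_0,v_2,v_4] = [v_2,v_4] − [v_0,v_4] + [v_0,v_2],
  ∂[v_2,v_4,v_5] = [v_4,v_5] − [v_2,v_5] + [v_2,v_4].
As a 24×16 matrix over Z this has rank 15, with invariant factors (1,1,1,1,1,1,1,1,1,1,1,1,1,1,1).

Reading off H_k = ker ∂_k / im ∂_{k+1}:

  H_0: rank C_0 − rank ∂_1 = 8 − 7 = 1, and the invariant factors of ∂_1 are all 1, so H_0 = Z.
  H_1: rank ker ∂_1 − rank ∂_2 = (24 − 7) − 15 = 2, and the invariant factors of ∂_2 are all 1, so H_1 = Z^2.
  H_2: rank ker ∂_2 − rank ∂_3 = (16 − 15) − 0 = 1, and there is no ∂_3, so H_2 = Z.

(K is a triangulation of the torus T^2.)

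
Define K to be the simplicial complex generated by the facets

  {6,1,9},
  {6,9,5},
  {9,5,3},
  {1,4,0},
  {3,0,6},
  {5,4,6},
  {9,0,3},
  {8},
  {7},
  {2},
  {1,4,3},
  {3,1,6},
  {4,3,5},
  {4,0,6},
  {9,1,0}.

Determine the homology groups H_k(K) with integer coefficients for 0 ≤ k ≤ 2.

Take the total order 0 < 1 < 2 < 3 < 4 < 5 < 6 < 7 < 8 < 9 on the vertex set. Then K (dimension 2) consists of the simplices:

  0-simplices (10): [0], [1], [2], [3], [4], [5], [6], [7], [8], [9]
  1-simplices (18): [0,1], [0,3], [0,4], [0,6], [0,9], [1,3], [1,4], [1,6], [1,9], [3,4], [3,5], [3,6], [3,9], [4,5], [4,6], [5,6], [5,9], [6,9]
  2-simplices (12): [0,1,4], [0,1,9], [0,3,6], [0,3,9], [0,4,6], [1,3,4], [1,3,6], [1,6,9], [3,4,5], [3,5,9], [4,5,6], [5,6,9]

so the chain groups are C_0 ≅ Z^10, C_1 ≅ Z^18, C_2 ≅ Z^12.

Boundary ∂_1: C_1 → C_0 is given by ∂[p,q] = [q] − [p]. For instance
  ∂[0,1] = [1] − [0].
The 10×18 boundary matrix has rank 6 and Smith normal form diag(1,1,1,1,1,1).

Boundary ∂_2: C_2 → C_1 acts by ∂[p,q,r] = [q,r] − [p,r] + [p,q]. For instance
  ∂[5,6,9] = [6,9] − [5,9] + [5,6],
  ∂[0,1,4] = [1,4] − [0,4] + [0,1].
As a 18×12 matrix over Z this has rank 12, with invariant factors (1,1,1,1,1,1,1,1,1,1,1,2).

Now H_k = ker ∂_k / im ∂_{k+1}, so:

  H_0: rank C_0 − rank ∂_1 = 10 − 6 = 4, and the invariant factors of ∂_1 are all 1, so H_0 ≅ Z^4.
  H_1: rank ker ∂_1 − rank ∂_2 = (18 − 6) − 12 = 0, and ∂_2 has invariant factor 2 > 1, so H_1 ≅ Z/2Z.
  H_2: rank ker ∂_2 − rank ∂_3 = (12 − 12) − 0 = 0, and there is no ∂_3, so H_2 ≅ 0.

H_0 = Z^4,  H_1 = Z/2Z,  H_2 = 0.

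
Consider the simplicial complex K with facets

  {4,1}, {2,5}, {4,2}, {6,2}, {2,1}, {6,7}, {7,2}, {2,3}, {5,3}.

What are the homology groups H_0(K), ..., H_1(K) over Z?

We work with the vertex ordering 1 < 2 < 3 < 4 < 5 < 6 < 7. The simplices of K, each written with vertices in increasing order, are:

  0-simplices (7): [1], [2], [3], [4], [5], [6], [7]
  1-simplices (9): [1,2], [1,4], [2,3], [2,4], [2,5], [2,6], [2,7], [3,5], [6,7]

so the chain groups are C_0 ≅ Z^7, C_1 ≅ Z^9.

Boundary ∂_1: C_1 → C_0 sends each edge [p,q] (with p < q) to q − p. For instance
  ∂[2,7] = [7] − [2].
The resulting 7×9 matrix has rank 6, and its Smith normal form has invariant factors (1,1,1,1,1,1).

Now H_k = ker ∂_k / im ∂_{k+1}, so:

  H_0: rank C_0 − rank ∂_1 = 7 − 6 = 1, and the invariant factors of ∂_1 are all 1, so H_0 = Z.
  H_1: rank ker ∂_1 − rank ∂_2 = (9 − 6) − 0 = 3, and there is no ∂_2, so H_1 = Z^3.

(K is a triangulation of a wedge of 3 circles.)

H_0 ≅ Z,  H_1 ≅ Z^3.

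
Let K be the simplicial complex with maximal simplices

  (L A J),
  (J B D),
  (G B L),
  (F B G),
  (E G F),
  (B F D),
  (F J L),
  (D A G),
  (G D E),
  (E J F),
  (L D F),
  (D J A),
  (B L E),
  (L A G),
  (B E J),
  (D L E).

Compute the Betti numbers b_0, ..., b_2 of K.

b_0 = 1, b_1 = 2, b_2 = 1.

We work with the vertex ordering A < B < D < E < F < G < J < L. The simplices of K, each written with vertices in increasing order, are:

  0-simplices (8): A, B, D, E, F, G, J, L
  1-simplices (24): AD, AG, AJ, AL, BD, BE, BF, BG, BJ, BL, DE, DF, DG, DJ, DL, EF, EG, EJ, EL, FG, FJ, FL, GL, JL
  2-simplices (16): ADG, ADJ, AGL, AJL, BDF, BDJ, BEJ, BEL, BFG, BGL, DEG, DEL, DFL, EFG, EFJ, FJL

Hence C_0 ≅ Z^8, C_1 ≅ Z^24, C_2 ≅ Z^16.

The boundary map ∂_1: C_1 → C_0 sends each edge [p,q] (with p < q) to q − p. For instance
  ∂BF = F − B.
This gives a 8×24 integer matrix of rank 7; reducing to Smith normal form yields diagonal entries (1,1,1,1,1,1,1).

∂_2: C_2 → C_1 sends each 2-simplex [p,q,r] to [q,r] − [p,r] + [p,q]. For instance
  ∂AJL = JL − AL + AJ,
  ∂DEL = EL − DL + DE.
As a 24×16 matrix over Z this has rank 15, with invariant factors (1,1,1,1,1,1,1,1,1,1,1,1,1,1,1).

Computing H_k = (kernel of ∂_k) / (image of ∂_{k+1}):

  H_0: rank C_0 − rank ∂_1 = 8 − 7 = 1, and the invariant factors of ∂_1 are all 1, so H_0 ≅ Z.
  H_1: rank ker ∂_1 − rank ∂_2 = (24 − 7) − 15 = 2, and the invariant factors of ∂_2 are all 1, so H_1 ≅ Z^2.
  H_2: rank ker ∂_2 − rank ∂_3 = (16 − 15) − 0 = 1, and there is no ∂_3, so H_2 ≅ Z.

(K is a triangulation of the torus T^2.)

Hence the Betti numbers are b_0 = 1, b_1 = 2, b_2 = 1.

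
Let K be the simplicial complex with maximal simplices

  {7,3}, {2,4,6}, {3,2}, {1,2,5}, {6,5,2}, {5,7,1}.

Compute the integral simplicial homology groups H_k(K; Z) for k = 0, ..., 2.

H_0 ≅ Z,  H_1 ≅ Z,  H_2 = 0.

Fix the vertex order 1 < 2 < 3 < 4 < 5 < 6 < 7 and write every simplex with vertices in increasing order. Then dim K = 2 and the simplices of K are:

  0-simplices (7): [1], [2], [3], [4], [5], [6], [7]
  1-simplices (11): [1,2], [1,5], [1,7], [2,3], [2,4], [2,5], [2,6], [3,7], [4,6], [5,6], [5,7]
  2-simplices (4): [1,2,5], [1,5,7], [2,4,6], [2,5,6]

so the chain groups are C_0 ≅ Z^7, C_1 ≅ Z^11, C_2 ≅ Z^4.

The boundary map ∂_1: C_1 → C_0 maps an edge to its endpoints' difference, ∂[p,q] = q − p.
This gives a 7×11 integer matrix of rank 6; reducing to Smith normal form yields diagonal entries (1,1,1,1,1,1).

The boundary map ∂_2: C_2 → C_1 maps a triangle to the signed sum of its edges. For instance
  ∂[1,5,7] = [5,7] − [1,7] + [1,5],
  ∂[2,4,6] = [4,6] − [2,6] + [2,4].
As a 11×4 matrix over Z this has rank 4, with invariant factors (1,1,1,1).

From H_k ≅ ker(∂_k) / im(∂_{k+1}) we obtain:

  H_0: rank C_0 − rank ∂_1 = 7 − 6 = 1, and the invariant factors of ∂_1 are all 1, so H_0 = Z.
  H_1: rank ker ∂_1 − rank ∂_2 = (11 − 6) − 4 = 1, and the invariant factors of ∂_2 are all 1, so H_1 = Z.
  H_2: rank ker ∂_2 − rank ∂_3 = (4 − 4) − 0 = 0, and there is no ∂_3, so H_2 = 0.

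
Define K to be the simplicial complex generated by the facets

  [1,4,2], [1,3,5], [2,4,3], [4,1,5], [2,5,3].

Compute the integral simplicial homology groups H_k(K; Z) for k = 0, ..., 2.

We work with the vertex ordering 1 < 2 < 3 < 4 < 5. The simplices of K, each written with vertices in increasing order, are:

  0-simplices (5): [1], [2], [3], [4], [5]
  1-simplices (10): [1,2], [1,3], [1,4], [1,5], [2,3], [2,4], [2,5], [3,4], [3,5], [4,5]
  2-simplices (5): [1,2,4], [1,3,5], [1,4,5], [2,3,4], [2,3,5]

so the chain groups are C_0 ≅ Z^5, C_1 ≅ Z^10, C_2 ≅ Z^5.

∂_1: C_1 → C_0 sends each edge [p,q] (with p < q) to q − p. For instance
  ∂[1,2] = [2] − [1].
The 5×10 boundary matrix has rank 4 and Smith normal form diag(1,1,1,1).

Boundary ∂_2: C_2 → C_1 acts by ∂[p,q,r] = [q,r] − [p,r] + [p,q]. For instance
  ∂[2,3,4] = [3,4] − [2,4] + [2,3],
  ∂[2,3,5] = [3,5] − [2,5] + [2,3].
As a 10×5 matrix over Z this has rank 5, with invariant factors (1,1,1,1,1).

Reading off H_k = ker ∂_k / im ∂_{k+1}:

  H_0: rank C_0 − rank ∂_1 = 5 − 4 = 1, and the invariant factors of ∂_1 are all 1, so H_0 = Z.
  H_1: rank ker ∂_1 − rank ∂_2 = (10 − 4) − 5 = 1, and the invariant factors of ∂_2 are all 1, so H_1 = Z.
  H_2: rank ker ∂_2 − rank ∂_3 = (5 − 5) − 0 = 0, and there is no ∂_3, so H_2 = 0.

(K is a triangulation of the Möbius band.)

H_0 ≅ Z,  H_1 ≅ Z,  H_2 = 0.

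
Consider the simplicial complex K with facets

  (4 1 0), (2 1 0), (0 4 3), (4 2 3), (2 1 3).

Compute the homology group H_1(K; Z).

We work with the vertex ordering 0 < 1 < 2 < 3 < 4. The simplices of K, each written with vertices in increasing order, are:

  0-simplices (5): [0], [1], [2], [3], [4]
  1-simplices (10): [0,1], [0,2], [0,3], [0,4], [1,2], [1,3], [1,4], [2,3], [2,4], [3,4]
  2-simplices (5): [0,1,2], [0,1,4], [0,3,4], [1,2,3], [2,3,4]

so the chain groups are C_0 ≅ Z^5, C_1 ≅ Z^10, C_2 ≅ Z^5.

∂_1: C_1 → C_0 maps an edge to its endpoints' difference, ∂[p,q] = q − p.
The 5×10 boundary matrix has rank 4 and Smith normal form diag(1,1,1,1).

Boundary ∂_2: C_2 → C_1 sends each 2-simplex [p,q,r] to [q,r] − [p,r] + [p,q]. For instance
  ∂[2,3,4] = [3,4] − [2,4] + [2,3],
  ∂[1,2,3] = [2,3] − [1,3] + [1,2].
As a 10×5 matrix over Z this has rank 5, with invariant factors (1,1,1,1,1).

Reading off H_k = ker ∂_k / im ∂_{k+1}:

  H_1: rank ker ∂_1 − rank ∂_2 = (10 − 4) − 5 = 1, and the invariant factors of ∂_2 are all 1, so H_1 ≅ Z.

(K is a triangulation of the Möbius band.)

H_1 ≅ Z.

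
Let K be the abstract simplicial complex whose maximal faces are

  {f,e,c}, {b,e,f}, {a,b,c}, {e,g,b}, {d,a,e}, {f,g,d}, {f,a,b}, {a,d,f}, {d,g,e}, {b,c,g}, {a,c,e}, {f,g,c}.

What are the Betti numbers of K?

b_0 = 1, b_1 = 0, b_2 = 0.

Order the vertices as a < b < c < d < e < f < g. Listing each simplex with vertices in this order, K has dimension 2 with simplices:

  0-simplices (7): a, b, c, d, e, f, g
  1-simplices (18): ab, ac, ad, ae, af, bc, be, bf, bg, ce, cf, cg, de, df, dg, ef, eg, fg
  2-simplices (12): abc, abf, ace, ade, adf, bcg, bef, beg, cef, cfg, deg, dfg

so the chain groups are C_0 ≅ Z^7, C_1 ≅ Z^18, C_2 ≅ Z^12.

The boundary map ∂_1: C_1 → C_0 sends each edge [p,q] (with p < q) to q − p. For instance
  ∂cf = f − c.
The 7×18 boundary matrix has rank 6 and Smith normal form diag(1,1,1,1,1,1).

Boundary ∂_2: C_2 → C_1 sends each 2-simplex [p,q,r] to [q,r] − [p,r] + [p,q]. For instance
  ∂abc = bc − ac + ab,
  ∂abf = bf − af + ab.
The 18×12 boundary matrix has rank 12 and Smith normal form diag(1,1,1,1,1,1,1,1,1,1,1,2).

From H_k ≅ ker(∂_k) / im(∂_{k+1}) we obtain:

  H_0: rank C_0 − rank ∂_1 = 7 − 6 = 1, and the invariant factors of ∂_1 are all 1, so H_0 = Z.
  H_1: rank ker ∂_1 − rank ∂_2 = (18 − 6) − 12 = 0, and ∂_2 has invariant factor 2 > 1, so H_1 = Z/2.
  H_2: rank ker ∂_2 − rank ∂_3 = (12 − 12) − 0 = 0, and there is no ∂_3, so H_2 = 0.

Hence the Betti numbers are b_0 = 1, b_1 = 0, b_2 = 0.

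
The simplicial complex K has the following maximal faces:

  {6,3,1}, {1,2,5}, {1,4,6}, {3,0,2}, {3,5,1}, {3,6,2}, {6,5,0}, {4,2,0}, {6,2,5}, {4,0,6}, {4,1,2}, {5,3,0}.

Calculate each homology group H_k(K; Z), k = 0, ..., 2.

K has 7 vertices, 18 edges, 12 triangles.
rank ∂_0 = 0, rank ∂_1 = 6 ⇒ b_0 = 7 − 0 − 6 = 1; all invariant factors of ∂_1 are 1 so no torsion. So H_0 = Z.
rank ∂_1 = 6, rank ∂_2 = 12 ⇒ b_1 = 18 − 6 − 12 = 0; ∂_2 has invariant factor(s) [2] giving torsion. So H_1 = Z_2.
rank ∂_2 = 12, rank ∂_3 = 0 ⇒ b_2 = 12 − 12 − 0 = 0. So H_2 = 0.

H_0 ≅ Z,  H_1 ≅ Z_2,  H_2 = 0.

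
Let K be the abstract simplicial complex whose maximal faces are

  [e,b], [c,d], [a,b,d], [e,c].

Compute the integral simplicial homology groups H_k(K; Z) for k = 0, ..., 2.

H_0 ≅ Z,  H_1 ≅ Z,  H_2 = 0.

K has 5 vertices, 6 edges, 1 triangle.
rank ∂_0 = 0, rank ∂_1 = 4 ⇒ b_0 = 5 − 0 − 4 = 1; all invariant factors of ∂_1 are 1 so no torsion. So H_0 = Z.
rank ∂_1 = 4, rank ∂_2 = 1 ⇒ b_1 = 6 − 4 − 1 = 1; all invariant factors of ∂_2 are 1 so no torsion. So H_1 = Z.
rank ∂_2 = 1, rank ∂_3 = 0 ⇒ b_2 = 1 − 1 − 0 = 0. So H_2 = 0.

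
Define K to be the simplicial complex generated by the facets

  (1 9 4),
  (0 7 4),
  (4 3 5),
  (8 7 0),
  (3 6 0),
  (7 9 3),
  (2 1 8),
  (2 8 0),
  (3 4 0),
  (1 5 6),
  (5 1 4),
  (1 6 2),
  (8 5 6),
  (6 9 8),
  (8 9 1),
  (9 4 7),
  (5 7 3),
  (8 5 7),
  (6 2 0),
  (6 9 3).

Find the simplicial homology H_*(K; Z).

H_0 ≅ Z,  H_1 ≅ Z ⊕ Z/2Z,  H_2 = 0.

Take the total order 0 < 1 < 2 < 3 < 4 < 5 < 6 < 7 < 8 < 9 on the vertex set. Then K (dimension 2) consists of the simplices:

  0-simplices (10): [0], [1], [2], [3], [4], [5], [6], [7], [8], [9]
  1-simplices (30): (30 of them)
  2-simplices (20): (20 of them)

so the chain groups are C_0 ≅ Z^10, C_1 ≅ Z^30, C_2 ≅ Z^20.

∂_1: C_1 → C_0 sends each edge [p,q] (with p < q) to q − p.
This gives a 10×30 integer matrix of rank 9; reducing to Smith normal form yields diagonal entries (1,1,1,1,1,1,1,1,1).

The boundary map ∂_2: C_2 → C_1 acts by ∂[p,q,r] = [q,r] − [p,r] + [p,q]. For instance
  ∂[1,4,5] = [4,5] − [1,5] + [1,4],
  ∂[1,8,9] = [8,9] − [1,9] + [1,8].
The 30×20 boundary matrix has rank 20 and Smith normal form diag(1,1,1,1,1,1,1,1,1,1,1,1,1,1,1,1,1,1,1,2).

Computing H_k = (kernel of ∂_k) / (image of ∂_{k+1}):

  H_0: rank C_0 − rank ∂_1 = 10 − 9 = 1, and the invariant factors of ∂_1 are all 1, so H_0 ≅ Z.
  H_1: rank ker ∂_1 − rank ∂_2 = (30 − 9) − 20 = 1, and ∂_2 has invariant factor 2 > 1, so H_1 ≅ Z ⊕ Z/2Z.
  H_2: rank ker ∂_2 − rank ∂_3 = (20 − 20) − 0 = 0, and there is no ∂_3, so H_2 ≅ 0.

(K is a triangulation of the Klein bottle.)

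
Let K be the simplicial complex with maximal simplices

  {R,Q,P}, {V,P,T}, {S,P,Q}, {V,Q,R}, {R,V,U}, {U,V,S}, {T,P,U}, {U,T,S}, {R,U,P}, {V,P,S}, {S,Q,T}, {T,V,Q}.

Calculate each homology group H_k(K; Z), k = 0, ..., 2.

We work with the vertex ordering P < Q < R < S < T < U < V. The simplices of K, each written with vertices in increasing order, are:

  0-simplices (7): P, Q, R, S, T, U, V
  1-simplices (18): PQ, PR, PS, PT, PU, PV, QR, QS, QT, QV, RU, RV, ST, SU, SV, TU, TV, UV
  2-simplices (12): PQR, PQS, PRU, PSV, PTU, PTV, QRV, QST, QTV, RUV, STU, SUV

so the chain groups are C_0 ≅ Z^7, C_1 ≅ Z^18, C_2 ≅ Z^12.

∂_1: C_1 → C_0 maps an edge to its endpoints' difference, ∂[p,q] = q − p. For instance
  ∂QS = S − Q.
As a 7×18 matrix over Z this has rank 6, with invariant factors (1,1,1,1,1,1).

Boundary ∂_2: C_2 → C_1 sends each 2-simplex [p,q,r] to [q,r] − [p,r] + [p,q]. For instance
  ∂QST = ST − QT + QS,
  ∂PQS = QS − PS + PQ.
The resulting 18×12 matrix has rank 12, and its Smith normal form has invariant factors (1,1,1,1,1,1,1,1,1,1,1,2).

Now H_k = ker ∂_k / im ∂_{k+1}, so:

  H_0: rank C_0 − rank ∂_1 = 7 − 6 = 1, and the invariant factors of ∂_1 are all 1, so H_0 ≅ Z.
  H_1: rank ker ∂_1 − rank ∂_2 = (18 − 6) − 12 = 0, and ∂_2 has invariant factor 2 > 1, so H_1 ≅ Z/2.
  H_2: rank ker ∂_2 − rank ∂_3 = (12 − 12) − 0 = 0, and there is no ∂_3, so H_2 ≅ 0.

H_0 = Z,  H_1 = Z/2,  H_2 = 0.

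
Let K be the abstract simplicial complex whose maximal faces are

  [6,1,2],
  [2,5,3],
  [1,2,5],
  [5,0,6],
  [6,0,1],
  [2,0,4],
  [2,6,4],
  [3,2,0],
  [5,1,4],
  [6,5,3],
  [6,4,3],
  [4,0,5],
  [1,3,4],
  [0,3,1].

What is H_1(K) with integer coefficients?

H_1 ≅ Z^2.

Order the vertices as 0 < 1 < 2 < 3 < 4 < 5 < 6. Listing each simplex with vertices in this order, K has dimension 2 with simplices:

  0-simplices (7): [0], [1], [2], [3], [4], [5], [6]
  1-simplices (21): [0,1], [0,2], [0,3], [0,4], [0,5], [0,6], [1,2], [1,3], [1,4], [1,5], [1,6], [2,3], [2,4], [2,5], [2,6], [3,4], [3,5], [3,6], [4,5], [4,6], [5,6]
  2-simplices (14): [0,1,3], [0,1,6], [0,2,3], [0,2,4], [0,4,5], [0,5,6], [1,2,5], [1,2,6], [1,3,4], [1,4,5], [2,3,5], [2,4,6], [3,4,6], [3,5,6]

giving chain groups C_0 ≅ Z^7, C_1 ≅ Z^21, C_2 ≅ Z^14.

Boundary ∂_1: C_1 → C_0 sends each edge [p,q] (with p < q) to q − p. For instance
  ∂[1,3] = [3] − [1].
As a 7×21 matrix over Z this has rank 6, with invariant factors (1,1,1,1,1,1).

The boundary map ∂_2: C_2 → C_1 sends each 2-simplex [p,q,r] to [q,r] − [p,r] + [p,q]. For instance
  ∂[0,2,4] = [2,4] − [0,4] + [0,2],
  ∂[3,5,6] = [5,6] − [3,6] + [3,5].
The 21×14 boundary matrix has rank 13 and Smith normal form diag(1,1,1,1,1,1,1,1,1,1,1,1,1).

Now H_k = ker ∂_k / im ∂_{k+1}, so:

  H_1: rank ker ∂_1 − rank ∂_2 = (21 − 6) − 13 = 2, and the invariant factors of ∂_2 are all 1, so H_1 = Z^2.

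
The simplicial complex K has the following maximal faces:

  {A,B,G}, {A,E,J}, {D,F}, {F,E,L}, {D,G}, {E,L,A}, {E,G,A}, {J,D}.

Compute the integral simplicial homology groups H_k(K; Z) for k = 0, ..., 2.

H_0 ≅ Z,  H_1 ≅ Z^2,  H_2 = 0.

We work with the vertex ordering A < B < D < E < F < G < J < L. The simplices of K, each written with vertices in increasing order, are:

  0-simplices (8): A, B, D, E, F, G, J, L
  1-simplices (14): AB, AE, AG, AJ, AL, BG, DF, DG, DJ, EF, EG, EJ, EL, FL
  2-simplices (5): ABG, AEG, AEJ, AEL, EFL

giving chain groups C_0 ≅ Z^8, C_1 ≅ Z^14, C_2 ≅ Z^5.

Boundary ∂_1: C_1 → C_0 sends each edge [p,q] (with p < q) to q − p.
The 8×14 boundary matrix has rank 7 and Smith normal form diag(1,1,1,1,1,1,1).

Boundary ∂_2: C_2 → C_1 acts by ∂[p,q,r] = [q,r] − [p,r] + [p,q]. For instance
  ∂ABG = BG − AG + AB,
  ∂EFL = FL − EL + EF.
This gives a 14×5 integer matrix of rank 5; reducing to Smith normal form yields diagonal entries (1,1,1,1,1).

From H_k ≅ ker(∂_k) / im(∂_{k+1}) we obtain:

  H_0: rank C_0 − rank ∂_1 = 8 − 7 = 1, and the invariant factors of ∂_1 are all 1, so H_0 ≅ Z.
  H_1: rank ker ∂_1 − rank ∂_2 = (14 − 7) − 5 = 2, and the invariant factors of ∂_2 are all 1, so H_1 ≅ Z^2.
  H_2: rank ker ∂_2 − rank ∂_3 = (5 − 5) − 0 = 0, and there is no ∂_3, so H_2 ≅ 0.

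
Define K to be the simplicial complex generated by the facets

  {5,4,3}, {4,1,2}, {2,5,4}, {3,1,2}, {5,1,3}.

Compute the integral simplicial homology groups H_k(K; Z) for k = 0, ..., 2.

H_0 = Z,  H_1 = Z,  H_2 = 0.

We work with the vertex ordering 1 < 2 < 3 < 4 < 5. The simplices of K, each written with vertices in increasing order, are:

  0-simplices (5): [1], [2], [3], [4], [5]
  1-simplices (10): [1,2], [1,3], [1,4], [1,5], [2,3], [2,4], [2,5], [3,4], [3,5], [4,5]
  2-simplices (5): [1,2,3], [1,2,4], [1,3,5], [2,4,5], [3,4,5]

giving chain groups C_0 ≅ Z^5, C_1 ≅ Z^10, C_2 ≅ Z^5.

Boundary ∂_1: C_1 → C_0 sends each edge [p,q] (with p < q) to q − p. For instance
  ∂[3,4] = [4] − [3].
As a 5×10 matrix over Z this has rank 4, with invariant factors (1,1,1,1).

∂_2: C_2 → C_1 maps a triangle to the signed sum of its edges. For instance
  ∂[3,4,5] = [4,5] − [3,5] + [3,4],
  ∂[2,4,5] = [4,5] − [2,5] + [2,4].
As a 10×5 matrix over Z this has rank 5, with invariant factors (1,1,1,1,1).

From H_k ≅ ker(∂_k) / im(∂_{k+1}) we obtain:

  H_0: rank C_0 − rank ∂_1 = 5 − 4 = 1, and the invariant factors of ∂_1 are all 1, so H_0 = Z.
  H_1: rank ker ∂_1 − rank ∂_2 = (10 − 4) − 5 = 1, and the invariant factors of ∂_2 are all 1, so H_1 = Z.
  H_2: rank ker ∂_2 − rank ∂_3 = (5 − 5) − 0 = 0, and there is no ∂_3, so H_2 = 0.

As a check, the Euler characteristic is 5 − 10 + 5 = 0, which agrees with 1 − 1 + 0 = 0.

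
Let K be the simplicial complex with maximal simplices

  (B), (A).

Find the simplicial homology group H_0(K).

Fix the vertex order A < B and write every simplex with vertices in increasing order. Then dim K = 0 and the simplices of K are:

  0-simplices (2): A, B

Hence C_0 ≅ Z^2.

Computing H_k = (kernel of ∂_k) / (image of ∂_{k+1}):

  H_0: rank C_0 − rank ∂_1 = 2 − 0 = 2, and there is no ∂_1, so H_0 ≅ Z^2.

H_0 = Z^2.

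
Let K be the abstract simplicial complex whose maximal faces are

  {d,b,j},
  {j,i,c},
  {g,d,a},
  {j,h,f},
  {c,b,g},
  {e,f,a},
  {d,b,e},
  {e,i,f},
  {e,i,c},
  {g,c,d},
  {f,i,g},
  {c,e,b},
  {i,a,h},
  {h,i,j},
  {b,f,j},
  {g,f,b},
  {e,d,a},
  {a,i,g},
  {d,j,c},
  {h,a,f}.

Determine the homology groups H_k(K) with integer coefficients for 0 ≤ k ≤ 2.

Order the vertices as a < b < c < d < e < f < g < h < i < j. Listing each simplex with vertices in this order, K has dimension 2 with simplices:

  0-simplices (10): a, b, c, d, e, f, g, h, i, j
  1-simplices (30): ad, ae, af, ag, ah, ai, bc, bd, be, bf, bg, bj, cd, ce, cg, ci, cj, de, dg, dj, ef, ei, fg, fh, fi, fj, gi, hi, hj, ij
  2-simplices (20): ade, adg, aef, afh, agi, ahi, bce, bcg, bde, bdj, bfg, bfj, cdg, cdj, cei, cij, efi, fgi, fhj, hij

so the chain groups are C_0 ≅ Z^10, C_1 ≅ Z^30, C_2 ≅ Z^20.

∂_1: C_1 → C_0 sends each edge [p,q] (with p < q) to q − p.
The resulting 10×30 matrix has rank 9, and its Smith normal form has invariant factors (1,1,1,1,1,1,1,1,1).

∂_2: C_2 → C_1 maps a triangle to the signed sum of its edges. For instance
  ∂afh = fh − ah + af,
  ∂cdj = dj − cj + cd.
As a 30×20 matrix over Z this has rank 20, with invariant factors (1,1,1,1,1,1,1,1,1,1,1,1,1,1,1,1,1,1,1,2).

Computing H_k = (kernel of ∂_k) / (image of ∂_{k+1}):

  H_0: rank C_0 − rank ∂_1 = 10 − 9 = 1, and the invariant factors of ∂_1 are all 1, so H_0 ≅ Z.
  H_1: rank ker ∂_1 − rank ∂_2 = (30 − 9) − 20 = 1, and ∂_2 has invariant factor 2 > 1, so H_1 ≅ Z ⊕ Z/2.
  H_2: rank ker ∂_2 − rank ∂_3 = (20 − 20) − 0 = 0, and there is no ∂_3, so H_2 ≅ 0.

As a check, the Euler characteristic is 10 − 30 + 20 = 0, which agrees with 1 − 1 + 0 = 0.

H_0 ≅ Z,  H_1 ≅ Z ⊕ Z/2,  H_2 = 0.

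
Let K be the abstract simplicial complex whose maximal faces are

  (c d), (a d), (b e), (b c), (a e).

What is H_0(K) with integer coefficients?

H_0 ≅ Z.

Order the vertices as a < b < c < d < e. Listing each simplex with vertices in this order, K has dimension 1 with simplices:

  0-simplices (5): a, b, c, d, e
  1-simplices (5): ad, ae, bc, be, cd

giving chain groups C_0 ≅ Z^5, C_1 ≅ Z^5.

∂_1: C_1 → C_0 is given by ∂[p,q] = [q] − [p].
As a 5×5 matrix over Z this has rank 4, with invariant factors (1,1,1,1).

Now H_k = ker ∂_k / im ∂_{k+1}, so:

  H_0: rank C_0 − rank ∂_1 = 5 − 4 = 1, and the invariant factors of ∂_1 are all 1, so H_0 = Z.

(K is a triangulation of the circle S^1.)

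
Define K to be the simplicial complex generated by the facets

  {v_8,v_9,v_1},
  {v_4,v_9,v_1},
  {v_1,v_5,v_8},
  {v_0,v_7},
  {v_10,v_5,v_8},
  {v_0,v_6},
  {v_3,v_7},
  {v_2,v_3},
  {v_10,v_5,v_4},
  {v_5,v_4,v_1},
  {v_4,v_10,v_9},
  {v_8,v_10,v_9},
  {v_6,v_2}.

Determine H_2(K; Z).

H_2 = Z.

We work with the vertex ordering v_0 < v_1 < v_2 < v_3 < v_4 < v_5 < v_6 < v_7 < v_8 < v_9 < v_10. The simplices of K, each written with vertices in increasing order, are:

  0-simplices (11): [v_0], [v_1], [v_2], [v_3], [v_4], [v_5], [v_6], [v_7], [v_8], [v_9], [v_10]
  1-simplices (17): (17 of them)
  2-simplices (8): [v_1,v_4,v_5], [v_1,v_4,v_9], [v_1,v_5,v_8], [v_1,v_8,v_9], [v_4,v_5,v_10], [v_4,v_9,v_10], [v_5,v_8,v_10], [v_8,v_9,v_10]

Hence C_0 ≅ Z^11, C_1 ≅ Z^17, C_2 ≅ Z^8.

∂_1: C_1 → C_0 is given by ∂[p,q] = [q] − [p]. For instance
  ∂[v_0,v_6] = [v_6] − [v_0].
The resulting 11×17 matrix has rank 9, and its Smith normal form has invariant factors (1,1,1,1,1,1,1,1,1).

Boundary ∂_2: C_2 → C_1 maps a triangle to the signed sum of its edges. For instance
  ∂[v_4,v_9,v_10] = [v_9,v_10] − [v_4,v_10] + [v_4,v_9],
  ∂[v_5,v_8,v_10] = [v_8,v_10] − [v_5,v_10] + [v_5,v_8].
The 17×8 boundary matrix has rank 7 and Smith normal form diag(1,1,1,1,1,1,1).

Now H_k = ker ∂_k / im ∂_{k+1}, so:

  H_2: rank ker ∂_2 − rank ∂_3 = (8 − 7) − 0 = 1, and there is no ∂_3, so H_2 = Z.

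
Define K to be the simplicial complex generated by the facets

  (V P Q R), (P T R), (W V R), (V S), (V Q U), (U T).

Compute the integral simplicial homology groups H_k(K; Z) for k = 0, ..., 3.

Take the total order P < Q < R < S < T < U < V < W on the vertex set. Then K (dimension 3) consists of the simplices:

  0-simplices (8): P, Q, R, S, T, U, V, W
  1-simplices (14): PQ, PR, PT, PV, QR, QU, QV, RT, RV, RW, SV, TU, UV, VW
  2-simplices (7): PQR, PQV, PRT, PRV, QRV, QUV, RVW
  3-simplices (1): PQRV

Hence C_0 ≅ Z^8, C_1 ≅ Z^14, C_2 ≅ Z^7, C_3 ≅ Z^1.

The boundary map ∂_1: C_1 → C_0 maps an edge to its endpoints' difference, ∂[p,q] = q − p. For instance
  ∂QV = V − Q.
This gives a 8×14 integer matrix of rank 7; reducing to Smith normal form yields diagonal entries (1,1,1,1,1,1,1).

Boundary ∂_2: C_2 → C_1 acts by ∂[p,q,r] = [q,r] − [p,r] + [p,q]. For instance
  ∂RVW = VW − RW + RV,
  ∂QRV = RV − QV + QR.
The 14×7 boundary matrix has rank 6 and Smith normal form diag(1,1,1,1,1,1).

Boundary ∂_3: C_3 → C_2 sends each 3-simplex σ to the alternating sum Σ_i (−1)^i (σ with its i-th vertex removed). For instance
  ∂PQRV = QRV − PRV + PQV − PQR.
The 7×1 boundary matrix has rank 1 and Smith normal form diag(1).

Computing H_k = (kernel of ∂_k) / (image of ∂_{k+1}):

  H_0: rank C_0 − rank ∂_1 = 8 − 7 = 1, and the invariant factors of ∂_1 are all 1, so H_0 ≅ Z.
  H_1: rank ker ∂_1 − rank ∂_2 = (14 − 7) − 6 = 1, and the invariant factors of ∂_2 are all 1, so H_1 ≅ Z.
  H_2: rank ker ∂_2 − rank ∂_3 = (7 − 6) − 1 = 0, and the invariant factors of ∂_3 are all 1, so H_2 ≅ 0.
  H_3: rank ker ∂_3 − rank ∂_4 = (1 − 1) − 0 = 0, and there is no ∂_4, so H_3 ≅ 0.

As a check, the Euler characteristic is 8 − 14 + 7 − 1 = 0, which agrees with 1 − 1 + 0 − 0 = 0.

H_0 ≅ Z,  H_1 ≅ Z,  H_2 = 0,  H_3 = 0.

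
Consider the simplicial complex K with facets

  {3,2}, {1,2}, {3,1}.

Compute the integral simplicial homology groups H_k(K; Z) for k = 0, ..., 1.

H_0 = Z,  H_1 = Z.

Fix the vertex order 1 < 2 < 3 and write every simplex with vertices in increasing order. Then dim K = 1 and the simplices of K are:

  0-simplices (3): [1], [2], [3]
  1-simplices (3): [1,2], [1,3], [2,3]

Hence C_0 ≅ Z^3, C_1 ≅ Z^3.

∂_1: C_1 → C_0 sends each edge [p,q] (with p < q) to q − p. For instance
  ∂[1,2] = [2] − [1].
The resulting 3×3 matrix has rank 2, and its Smith normal form has invariant factors (1,1).

From H_k ≅ ker(∂_k) / im(∂_{k+1}) we obtain:

  H_0: rank C_0 − rank ∂_1 = 3 − 2 = 1, and the invariant factors of ∂_1 are all 1, so H_0 = Z.
  H_1: rank ker ∂_1 − rank ∂_2 = (3 − 2) − 0 = 1, and there is no ∂_2, so H_1 = Z.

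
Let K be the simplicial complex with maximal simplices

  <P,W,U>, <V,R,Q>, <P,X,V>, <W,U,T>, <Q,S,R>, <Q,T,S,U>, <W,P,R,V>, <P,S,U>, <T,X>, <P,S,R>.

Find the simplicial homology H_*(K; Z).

H_0 ≅ Z,  H_1 ≅ Z,  H_2 = 0,  H_3 = 0.

K has 9 vertices, 22 edges, 15 triangles, 2 3-simplices.
rank ∂_0 = 0, rank ∂_1 = 8 ⇒ b_0 = 9 − 0 − 8 = 1; all invariant factors of ∂_1 are 1 so no torsion. So H_0 = Z.
rank ∂_1 = 8, rank ∂_2 = 13 ⇒ b_1 = 22 − 8 − 13 = 1; all invariant factors of ∂_2 are 1 so no torsion. So H_1 = Z.
rank ∂_2 = 13, rank ∂_3 = 2 ⇒ b_2 = 15 − 13 − 2 = 0; all invariant factors of ∂_3 are 1 so no torsion. So H_2 = 0.
rank ∂_3 = 2, rank ∂_4 = 0 ⇒ b_3 = 2 − 2 − 0 = 0. So H_3 = 0.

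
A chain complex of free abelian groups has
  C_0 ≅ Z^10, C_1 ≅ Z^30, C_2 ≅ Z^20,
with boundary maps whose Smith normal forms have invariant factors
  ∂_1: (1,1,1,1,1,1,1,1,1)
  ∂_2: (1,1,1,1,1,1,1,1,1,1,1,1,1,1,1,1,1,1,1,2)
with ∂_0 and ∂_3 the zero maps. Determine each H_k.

H_0: b_0 = 10 − 0 − 9 = 1; torsion from ∂_1 factors > 1: none. So H_0 = Z.
H_1: b_1 = 30 − 9 − 20 = 1; torsion from ∂_2 factors > 1: [2]. So H_1 = Z ⊕ Z/2.
H_2: b_2 = 20 − 20 − 0 = 0; torsion from ∂_3 factors > 1: none. So H_2 = 0.

H_0 = Z,  H_1 = Z ⊕ Z/2,  H_2 = 0.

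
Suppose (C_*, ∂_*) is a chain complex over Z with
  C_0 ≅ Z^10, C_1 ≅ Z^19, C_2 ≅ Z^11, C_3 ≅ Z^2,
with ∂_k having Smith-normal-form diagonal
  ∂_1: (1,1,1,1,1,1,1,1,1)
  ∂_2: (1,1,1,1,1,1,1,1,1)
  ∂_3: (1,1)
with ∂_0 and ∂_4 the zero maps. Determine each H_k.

H_0: b_0 = 10 − 0 − 9 = 1; torsion from ∂_1 factors > 1: none. So H_0 ≅ Z.
H_1: b_1 = 19 − 9 − 9 = 1; torsion from ∂_2 factors > 1: none. So H_1 ≅ Z.
H_2: b_2 = 11 − 9 − 2 = 0; torsion from ∂_3 factors > 1: none. So H_2 ≅ 0.
H_3: b_3 = 2 − 2 − 0 = 0; torsion from ∂_4 factors > 1: none. So H_3 ≅ 0.

H_0 ≅ Z,  H_1 ≅ Z,  H_2 = 0,  H_3 = 0.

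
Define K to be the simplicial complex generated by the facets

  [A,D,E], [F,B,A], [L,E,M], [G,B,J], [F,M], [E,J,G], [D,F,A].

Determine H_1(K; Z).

Fix the vertex order A < B < D < E < F < G < J < L < M and write every simplex with vertices in increasing order. Then dim K = 2 and the simplices of K are:

  0-simplices (9): A, B, D, E, F, G, J, L, M
  1-simplices (16): AB, AD, AE, AF, BF, BG, BJ, DE, DF, EG, EJ, EL, EM, FM, GJ, LM
  2-simplices (6): ABF, ADE, ADF, BGJ, EGJ, ELM

Hence C_0 ≅ Z^9, C_1 ≅ Z^16, C_2 ≅ Z^6.

Boundary ∂_1: C_1 → C_0 maps an edge to its endpoints' difference, ∂[p,q] = q − p. For instance
  ∂DE = E − D.
The 9×16 boundary matrix has rank 8 and Smith normal form diag(1,1,1,1,1,1,1,1).

∂_2: C_2 → C_1 sends each 2-simplex [p,q,r] to [q,r] − [p,r] + [p,q]. For instance
  ∂ADE = DE − AE + AD,
  ∂ELM = LM − EM + EL.
The 16×6 boundary matrix has rank 6 and Smith normal form diag(1,1,1,1,1,1).

Reading off H_k = ker ∂_k / im ∂_{k+1}:

  H_1: rank ker ∂_1 − rank ∂_2 = (16 − 8) − 6 = 2, and the invariant factors of ∂_2 are all 1, so H_1 ≅ Z^2.

H_1 ≅ Z^2.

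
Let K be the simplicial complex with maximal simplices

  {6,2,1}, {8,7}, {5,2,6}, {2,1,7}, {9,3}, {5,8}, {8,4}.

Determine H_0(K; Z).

Take the total order 1 < 2 < 3 < 4 < 5 < 6 < 7 < 8 < 9 on the vertex set. Then K (dimension 2) consists of the simplices:

  0-simplices (9): [1], [2], [3], [4], [5], [6], [7], [8], [9]
  1-simplices (11): [1,2], [1,6], [1,7], [2,5], [2,6], [2,7], [3,9], [4,8], [5,6], [5,8], [7,8]
  2-simplices (3): [1,2,6], [1,2,7], [2,5,6]

Hence C_0 ≅ Z^9, C_1 ≅ Z^11, C_2 ≅ Z^3.

∂_1: C_1 → C_0 is given by ∂[p,q] = [q] − [p]. For instance
  ∂[4,8] = [8] − [4].
As a 9×11 matrix over Z this has rank 7, with invariant factors (1,1,1,1,1,1,1).

The boundary map ∂_2: C_2 → C_1 acts by ∂[p,q,r] = [q,r] − [p,r] + [p,q]. For instance
  ∂[2,5,6] = [5,6] − [2,6] + [2,5],
  ∂[1,2,7] = [2,7] − [1,7] + [1,2].
The 11×3 boundary matrix has rank 3 and Smith normal form diag(1,1,1).

From H_k ≅ ker(∂_k) / im(∂_{k+1}) we obtain:

  H_0: rank C_0 − rank ∂_1 = 9 − 7 = 2, and the invariant factors of ∂_1 are all 1, so H_0 ≅ Z^2.

H_0 ≅ Z^2.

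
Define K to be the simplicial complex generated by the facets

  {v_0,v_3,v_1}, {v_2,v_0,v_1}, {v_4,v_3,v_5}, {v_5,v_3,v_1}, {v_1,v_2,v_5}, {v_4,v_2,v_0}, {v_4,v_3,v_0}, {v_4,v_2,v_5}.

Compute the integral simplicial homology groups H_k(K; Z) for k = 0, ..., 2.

H_0 = Z,  H_1 = 0,  H_2 = Z.

Take the total order v_0 < v_1 < v_2 < v_3 < v_4 < v_5 on the vertex set. Then K (dimension 2) consists of the simplices:

  0-simplices (6): [v_0], [v_1], [v_2], [v_3], [v_4], [v_5]
  1-simplices (12): [v_0,v_1], [v_0,v_2], [v_0,v_3], [v_0,v_4], [v_1,v_2], [v_1,v_3], [v_1,v_5], [v_2,v_4], [v_2,v_5], [v_3,v_4], [v_3,v_5], [v_4,v_5]
  2-simplices (8): [v_0,v_1,v_2], [v_0,v_1,v_3], [v_0,v_2,v_4], [v_0,v_3,v_4], [v_1,v_2,v_5], [v_1,v_3,v_5], [v_2,v_4,v_5], [v_3,v_4,v_5]

Hence C_0 ≅ Z^6, C_1 ≅ Z^12, C_2 ≅ Z^8.

∂_1: C_1 → C_0 is given by ∂[p,q] = [q] − [p].
As a 6×12 matrix over Z this has rank 5, with invariant factors (1,1,1,1,1).

The boundary map ∂_2: C_2 → C_1 sends each 2-simplex [p,q,r] to [q,r] − [p,r] + [p,q]. For instance
  ∂[v_2,v_4,v_5] = [v_4,v_5] − [v_2,v_5] + [v_2,v_4],
  ∂[v_1,v_3,v_5] = [v_3,v_5] − [v_1,v_5] + [v_1,v_3].
The 12×8 boundary matrix has rank 7 and Smith normal form diag(1,1,1,1,1,1,1).

Now H_k = ker ∂_k / im ∂_{k+1}, so:

  H_0: rank C_0 − rank ∂_1 = 6 − 5 = 1, and the invariant factors of ∂_1 are all 1, so H_0 ≅ Z.
  H_1: rank ker ∂_1 − rank ∂_2 = (12 − 5) − 7 = 0, and the invariant factors of ∂_2 are all 1, so H_1 ≅ 0.
  H_2: rank ker ∂_2 − rank ∂_3 = (8 − 7) − 0 = 1, and there is no ∂_3, so H_2 ≅ Z.

(K is a triangulation of the 2-sphere S^2.)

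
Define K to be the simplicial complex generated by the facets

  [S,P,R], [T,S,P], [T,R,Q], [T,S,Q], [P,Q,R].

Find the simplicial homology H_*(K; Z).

H_0 = Z,  H_1 = Z,  H_2 = 0.

Fix the vertex order P < Q < R < S < T and write every simplex with vertices in increasing order. Then dim K = 2 and the simplices of K are:

  0-simplices (5): P, Q, R, S, T
  1-simplices (10): PQ, PR, PS, PT, QR, QS, QT, RS, RT, ST
  2-simplices (5): PQR, PRS, PST, QRT, QST

so the chain groups are C_0 ≅ Z^5, C_1 ≅ Z^10, C_2 ≅ Z^5.

The boundary map ∂_1: C_1 → C_0 maps an edge to its endpoints' difference, ∂[p,q] = q − p. For instance
  ∂PR = R − P.
The 5×10 boundary matrix has rank 4 and Smith normal form diag(1,1,1,1).

Boundary ∂_2: C_2 → C_1 acts by ∂[p,q,r] = [q,r] − [p,r] + [p,q]. For instance
  ∂PQR = QR − PR + PQ,
  ∂QRT = RT − QT + QR.
The 10×5 boundary matrix has rank 5 and Smith normal form diag(1,1,1,1,1).

From H_k ≅ ker(∂_k) / im(∂_{k+1}) we obtain:

  H_0: rank C_0 − rank ∂_1 = 5 − 4 = 1, and the invariant factors of ∂_1 are all 1, so H_0 ≅ Z.
  H_1: rank ker ∂_1 − rank ∂_2 = (10 − 4) − 5 = 1, and the invariant factors of ∂_2 are all 1, so H_1 ≅ Z.
  H_2: rank ker ∂_2 − rank ∂_3 = (5 − 5) − 0 = 0, and there is no ∂_3, so H_2 ≅ 0.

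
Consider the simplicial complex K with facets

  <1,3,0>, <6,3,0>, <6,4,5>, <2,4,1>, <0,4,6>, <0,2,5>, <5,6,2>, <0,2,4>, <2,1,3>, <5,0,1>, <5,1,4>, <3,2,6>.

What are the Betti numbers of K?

Take the total order 0 < 1 < 2 < 3 < 4 < 5 < 6 on the vertex set. Then K (dimension 2) consists of the simplices:

  0-simplices (7): [0], [1], [2], [3], [4], [5], [6]
  1-simplices (18): [0,1], [0,2], [0,3], [0,4], [0,5], [0,6], [1,2], [1,3], [1,4], [1,5], [2,3], [2,4], [2,5], [2,6], [3,6], [4,5], [4,6], [5,6]
  2-simplices (12): [0,1,3], [0,1,5], [0,2,4], [0,2,5], [0,3,6], [0,4,6], [1,2,3], [1,2,4], [1,4,5], [2,3,6], [2,5,6], [4,5,6]

so the chain groups are C_0 ≅ Z^7, C_1 ≅ Z^18, C_2 ≅ Z^12.

∂_1: C_1 → C_0 sends each edge [p,q] (with p < q) to q − p.
The 7×18 boundary matrix has rank 6 and Smith normal form diag(1,1,1,1,1,1).

The boundary map ∂_2: C_2 → C_1 sends each 2-simplex [p,q,r] to [q,r] − [p,r] + [p,q]. For instance
  ∂[0,2,4] = [2,4] − [0,4] + [0,2],
  ∂[1,2,4] = [2,4] − [1,4] + [1,2].
The 18×12 boundary matrix has rank 12 and Smith normal form diag(1,1,1,1,1,1,1,1,1,1,1,2).

Reading off H_k = ker ∂_k / im ∂_{k+1}:

  H_0: rank C_0 − rank ∂_1 = 7 − 6 = 1, and the invariant factors of ∂_1 are all 1, so H_0 ≅ Z.
  H_1: rank ker ∂_1 − rank ∂_2 = (18 − 6) − 12 = 0, and ∂_2 has invariant factor 2 > 1, so H_1 ≅ Z/2Z.
  H_2: rank ker ∂_2 − rank ∂_3 = (12 − 12) − 0 = 0, and there is no ∂_3, so H_2 ≅ 0.

As a check, the Euler characteristic is 7 − 18 + 12 = 1, which agrees with 1 − 0 + 0 = 1.

Hence the Betti numbers are b_0 = 1, b_1 = 0, b_2 = 0.

b_0 = 1, b_1 = 0, b_2 = 0.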